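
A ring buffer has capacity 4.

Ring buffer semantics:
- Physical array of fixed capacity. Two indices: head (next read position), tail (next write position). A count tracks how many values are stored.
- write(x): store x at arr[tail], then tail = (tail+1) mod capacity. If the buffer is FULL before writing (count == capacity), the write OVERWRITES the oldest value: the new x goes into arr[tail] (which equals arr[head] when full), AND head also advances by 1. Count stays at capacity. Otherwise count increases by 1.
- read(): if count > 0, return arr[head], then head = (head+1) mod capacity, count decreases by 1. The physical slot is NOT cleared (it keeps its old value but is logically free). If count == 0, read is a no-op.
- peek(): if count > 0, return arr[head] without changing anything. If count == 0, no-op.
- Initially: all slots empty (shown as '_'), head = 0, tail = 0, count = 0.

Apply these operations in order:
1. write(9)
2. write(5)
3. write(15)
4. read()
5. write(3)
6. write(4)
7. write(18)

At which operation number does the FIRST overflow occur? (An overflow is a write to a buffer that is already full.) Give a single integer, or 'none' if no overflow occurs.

After op 1 (write(9)): arr=[9 _ _ _] head=0 tail=1 count=1
After op 2 (write(5)): arr=[9 5 _ _] head=0 tail=2 count=2
After op 3 (write(15)): arr=[9 5 15 _] head=0 tail=3 count=3
After op 4 (read()): arr=[9 5 15 _] head=1 tail=3 count=2
After op 5 (write(3)): arr=[9 5 15 3] head=1 tail=0 count=3
After op 6 (write(4)): arr=[4 5 15 3] head=1 tail=1 count=4
After op 7 (write(18)): arr=[4 18 15 3] head=2 tail=2 count=4

Answer: 7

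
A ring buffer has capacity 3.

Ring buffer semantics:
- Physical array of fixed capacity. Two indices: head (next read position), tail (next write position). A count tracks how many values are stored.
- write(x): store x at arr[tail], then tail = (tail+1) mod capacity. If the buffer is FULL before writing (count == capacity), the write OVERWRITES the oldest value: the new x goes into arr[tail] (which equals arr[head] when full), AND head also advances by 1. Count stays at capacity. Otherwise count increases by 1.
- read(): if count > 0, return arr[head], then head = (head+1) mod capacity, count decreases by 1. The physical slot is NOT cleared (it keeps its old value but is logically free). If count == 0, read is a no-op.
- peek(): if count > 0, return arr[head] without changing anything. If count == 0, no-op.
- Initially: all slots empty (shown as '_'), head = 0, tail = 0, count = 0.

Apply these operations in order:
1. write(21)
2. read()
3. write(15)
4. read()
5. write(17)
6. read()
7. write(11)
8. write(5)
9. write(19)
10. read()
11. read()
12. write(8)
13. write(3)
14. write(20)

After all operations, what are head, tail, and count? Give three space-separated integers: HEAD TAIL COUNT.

Answer: 0 0 3

Derivation:
After op 1 (write(21)): arr=[21 _ _] head=0 tail=1 count=1
After op 2 (read()): arr=[21 _ _] head=1 tail=1 count=0
After op 3 (write(15)): arr=[21 15 _] head=1 tail=2 count=1
After op 4 (read()): arr=[21 15 _] head=2 tail=2 count=0
After op 5 (write(17)): arr=[21 15 17] head=2 tail=0 count=1
After op 6 (read()): arr=[21 15 17] head=0 tail=0 count=0
After op 7 (write(11)): arr=[11 15 17] head=0 tail=1 count=1
After op 8 (write(5)): arr=[11 5 17] head=0 tail=2 count=2
After op 9 (write(19)): arr=[11 5 19] head=0 tail=0 count=3
After op 10 (read()): arr=[11 5 19] head=1 tail=0 count=2
After op 11 (read()): arr=[11 5 19] head=2 tail=0 count=1
After op 12 (write(8)): arr=[8 5 19] head=2 tail=1 count=2
After op 13 (write(3)): arr=[8 3 19] head=2 tail=2 count=3
After op 14 (write(20)): arr=[8 3 20] head=0 tail=0 count=3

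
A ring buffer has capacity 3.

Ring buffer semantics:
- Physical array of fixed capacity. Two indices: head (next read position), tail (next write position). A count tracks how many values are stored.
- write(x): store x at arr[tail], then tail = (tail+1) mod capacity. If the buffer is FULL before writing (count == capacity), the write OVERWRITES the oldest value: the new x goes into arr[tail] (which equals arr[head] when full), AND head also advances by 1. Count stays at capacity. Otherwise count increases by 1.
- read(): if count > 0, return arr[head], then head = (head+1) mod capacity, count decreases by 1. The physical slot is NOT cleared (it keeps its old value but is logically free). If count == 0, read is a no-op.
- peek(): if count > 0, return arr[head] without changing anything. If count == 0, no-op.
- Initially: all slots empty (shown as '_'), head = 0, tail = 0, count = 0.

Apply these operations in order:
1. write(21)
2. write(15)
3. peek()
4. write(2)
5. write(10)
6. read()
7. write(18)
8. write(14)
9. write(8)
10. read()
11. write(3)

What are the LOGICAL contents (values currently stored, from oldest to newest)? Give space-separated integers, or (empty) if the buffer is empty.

After op 1 (write(21)): arr=[21 _ _] head=0 tail=1 count=1
After op 2 (write(15)): arr=[21 15 _] head=0 tail=2 count=2
After op 3 (peek()): arr=[21 15 _] head=0 tail=2 count=2
After op 4 (write(2)): arr=[21 15 2] head=0 tail=0 count=3
After op 5 (write(10)): arr=[10 15 2] head=1 tail=1 count=3
After op 6 (read()): arr=[10 15 2] head=2 tail=1 count=2
After op 7 (write(18)): arr=[10 18 2] head=2 tail=2 count=3
After op 8 (write(14)): arr=[10 18 14] head=0 tail=0 count=3
After op 9 (write(8)): arr=[8 18 14] head=1 tail=1 count=3
After op 10 (read()): arr=[8 18 14] head=2 tail=1 count=2
After op 11 (write(3)): arr=[8 3 14] head=2 tail=2 count=3

Answer: 14 8 3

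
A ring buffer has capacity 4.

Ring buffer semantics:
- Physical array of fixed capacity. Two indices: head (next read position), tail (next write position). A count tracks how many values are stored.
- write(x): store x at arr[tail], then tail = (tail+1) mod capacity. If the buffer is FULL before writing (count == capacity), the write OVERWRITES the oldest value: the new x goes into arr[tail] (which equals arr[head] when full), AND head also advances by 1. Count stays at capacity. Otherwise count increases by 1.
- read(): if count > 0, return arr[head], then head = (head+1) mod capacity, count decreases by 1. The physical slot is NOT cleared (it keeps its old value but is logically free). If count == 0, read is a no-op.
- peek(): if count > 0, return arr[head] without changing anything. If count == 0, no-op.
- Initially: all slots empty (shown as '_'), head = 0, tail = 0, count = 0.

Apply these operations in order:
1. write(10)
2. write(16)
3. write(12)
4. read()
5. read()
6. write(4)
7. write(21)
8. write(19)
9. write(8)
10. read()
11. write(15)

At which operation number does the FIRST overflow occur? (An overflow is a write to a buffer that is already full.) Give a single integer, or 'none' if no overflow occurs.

Answer: 9

Derivation:
After op 1 (write(10)): arr=[10 _ _ _] head=0 tail=1 count=1
After op 2 (write(16)): arr=[10 16 _ _] head=0 tail=2 count=2
After op 3 (write(12)): arr=[10 16 12 _] head=0 tail=3 count=3
After op 4 (read()): arr=[10 16 12 _] head=1 tail=3 count=2
After op 5 (read()): arr=[10 16 12 _] head=2 tail=3 count=1
After op 6 (write(4)): arr=[10 16 12 4] head=2 tail=0 count=2
After op 7 (write(21)): arr=[21 16 12 4] head=2 tail=1 count=3
After op 8 (write(19)): arr=[21 19 12 4] head=2 tail=2 count=4
After op 9 (write(8)): arr=[21 19 8 4] head=3 tail=3 count=4
After op 10 (read()): arr=[21 19 8 4] head=0 tail=3 count=3
After op 11 (write(15)): arr=[21 19 8 15] head=0 tail=0 count=4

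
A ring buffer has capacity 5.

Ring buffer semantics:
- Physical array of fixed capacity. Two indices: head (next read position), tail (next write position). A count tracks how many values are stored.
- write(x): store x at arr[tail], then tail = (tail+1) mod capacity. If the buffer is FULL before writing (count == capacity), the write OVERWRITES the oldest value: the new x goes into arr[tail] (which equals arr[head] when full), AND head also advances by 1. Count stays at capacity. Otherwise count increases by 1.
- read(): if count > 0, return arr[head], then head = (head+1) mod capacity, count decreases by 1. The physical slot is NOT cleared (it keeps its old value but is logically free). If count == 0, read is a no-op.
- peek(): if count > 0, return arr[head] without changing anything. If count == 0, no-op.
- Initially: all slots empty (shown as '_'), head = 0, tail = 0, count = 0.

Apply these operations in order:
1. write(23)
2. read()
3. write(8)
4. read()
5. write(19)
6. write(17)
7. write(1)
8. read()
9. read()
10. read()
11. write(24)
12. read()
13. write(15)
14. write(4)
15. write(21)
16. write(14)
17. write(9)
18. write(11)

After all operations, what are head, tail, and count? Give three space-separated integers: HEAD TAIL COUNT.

Answer: 2 2 5

Derivation:
After op 1 (write(23)): arr=[23 _ _ _ _] head=0 tail=1 count=1
After op 2 (read()): arr=[23 _ _ _ _] head=1 tail=1 count=0
After op 3 (write(8)): arr=[23 8 _ _ _] head=1 tail=2 count=1
After op 4 (read()): arr=[23 8 _ _ _] head=2 tail=2 count=0
After op 5 (write(19)): arr=[23 8 19 _ _] head=2 tail=3 count=1
After op 6 (write(17)): arr=[23 8 19 17 _] head=2 tail=4 count=2
After op 7 (write(1)): arr=[23 8 19 17 1] head=2 tail=0 count=3
After op 8 (read()): arr=[23 8 19 17 1] head=3 tail=0 count=2
After op 9 (read()): arr=[23 8 19 17 1] head=4 tail=0 count=1
After op 10 (read()): arr=[23 8 19 17 1] head=0 tail=0 count=0
After op 11 (write(24)): arr=[24 8 19 17 1] head=0 tail=1 count=1
After op 12 (read()): arr=[24 8 19 17 1] head=1 tail=1 count=0
After op 13 (write(15)): arr=[24 15 19 17 1] head=1 tail=2 count=1
After op 14 (write(4)): arr=[24 15 4 17 1] head=1 tail=3 count=2
After op 15 (write(21)): arr=[24 15 4 21 1] head=1 tail=4 count=3
After op 16 (write(14)): arr=[24 15 4 21 14] head=1 tail=0 count=4
After op 17 (write(9)): arr=[9 15 4 21 14] head=1 tail=1 count=5
After op 18 (write(11)): arr=[9 11 4 21 14] head=2 tail=2 count=5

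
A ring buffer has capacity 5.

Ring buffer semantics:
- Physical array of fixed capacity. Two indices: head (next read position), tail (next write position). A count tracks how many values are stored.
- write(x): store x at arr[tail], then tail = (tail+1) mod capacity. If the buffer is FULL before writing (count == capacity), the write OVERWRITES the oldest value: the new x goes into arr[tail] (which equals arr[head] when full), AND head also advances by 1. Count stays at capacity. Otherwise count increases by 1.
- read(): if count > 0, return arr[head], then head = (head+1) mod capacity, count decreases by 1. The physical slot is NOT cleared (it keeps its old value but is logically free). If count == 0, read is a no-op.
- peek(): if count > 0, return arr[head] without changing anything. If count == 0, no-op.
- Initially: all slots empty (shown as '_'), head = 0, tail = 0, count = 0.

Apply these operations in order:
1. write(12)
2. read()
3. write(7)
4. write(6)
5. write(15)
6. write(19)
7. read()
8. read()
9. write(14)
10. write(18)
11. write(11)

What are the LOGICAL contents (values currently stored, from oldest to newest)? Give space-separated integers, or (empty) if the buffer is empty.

Answer: 15 19 14 18 11

Derivation:
After op 1 (write(12)): arr=[12 _ _ _ _] head=0 tail=1 count=1
After op 2 (read()): arr=[12 _ _ _ _] head=1 tail=1 count=0
After op 3 (write(7)): arr=[12 7 _ _ _] head=1 tail=2 count=1
After op 4 (write(6)): arr=[12 7 6 _ _] head=1 tail=3 count=2
After op 5 (write(15)): arr=[12 7 6 15 _] head=1 tail=4 count=3
After op 6 (write(19)): arr=[12 7 6 15 19] head=1 tail=0 count=4
After op 7 (read()): arr=[12 7 6 15 19] head=2 tail=0 count=3
After op 8 (read()): arr=[12 7 6 15 19] head=3 tail=0 count=2
After op 9 (write(14)): arr=[14 7 6 15 19] head=3 tail=1 count=3
After op 10 (write(18)): arr=[14 18 6 15 19] head=3 tail=2 count=4
After op 11 (write(11)): arr=[14 18 11 15 19] head=3 tail=3 count=5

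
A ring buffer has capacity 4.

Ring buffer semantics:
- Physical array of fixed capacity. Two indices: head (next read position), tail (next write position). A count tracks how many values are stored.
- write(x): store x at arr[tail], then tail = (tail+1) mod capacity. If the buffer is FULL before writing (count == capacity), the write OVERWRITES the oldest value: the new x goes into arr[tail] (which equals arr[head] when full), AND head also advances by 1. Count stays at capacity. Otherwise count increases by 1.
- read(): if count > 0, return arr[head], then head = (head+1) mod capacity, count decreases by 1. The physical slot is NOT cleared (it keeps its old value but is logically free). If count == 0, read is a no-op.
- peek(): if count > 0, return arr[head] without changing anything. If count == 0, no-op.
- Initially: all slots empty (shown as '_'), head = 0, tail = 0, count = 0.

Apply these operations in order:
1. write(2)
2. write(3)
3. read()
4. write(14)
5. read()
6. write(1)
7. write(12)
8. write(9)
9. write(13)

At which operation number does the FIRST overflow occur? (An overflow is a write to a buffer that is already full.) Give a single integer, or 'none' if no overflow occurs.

Answer: 9

Derivation:
After op 1 (write(2)): arr=[2 _ _ _] head=0 tail=1 count=1
After op 2 (write(3)): arr=[2 3 _ _] head=0 tail=2 count=2
After op 3 (read()): arr=[2 3 _ _] head=1 tail=2 count=1
After op 4 (write(14)): arr=[2 3 14 _] head=1 tail=3 count=2
After op 5 (read()): arr=[2 3 14 _] head=2 tail=3 count=1
After op 6 (write(1)): arr=[2 3 14 1] head=2 tail=0 count=2
After op 7 (write(12)): arr=[12 3 14 1] head=2 tail=1 count=3
After op 8 (write(9)): arr=[12 9 14 1] head=2 tail=2 count=4
After op 9 (write(13)): arr=[12 9 13 1] head=3 tail=3 count=4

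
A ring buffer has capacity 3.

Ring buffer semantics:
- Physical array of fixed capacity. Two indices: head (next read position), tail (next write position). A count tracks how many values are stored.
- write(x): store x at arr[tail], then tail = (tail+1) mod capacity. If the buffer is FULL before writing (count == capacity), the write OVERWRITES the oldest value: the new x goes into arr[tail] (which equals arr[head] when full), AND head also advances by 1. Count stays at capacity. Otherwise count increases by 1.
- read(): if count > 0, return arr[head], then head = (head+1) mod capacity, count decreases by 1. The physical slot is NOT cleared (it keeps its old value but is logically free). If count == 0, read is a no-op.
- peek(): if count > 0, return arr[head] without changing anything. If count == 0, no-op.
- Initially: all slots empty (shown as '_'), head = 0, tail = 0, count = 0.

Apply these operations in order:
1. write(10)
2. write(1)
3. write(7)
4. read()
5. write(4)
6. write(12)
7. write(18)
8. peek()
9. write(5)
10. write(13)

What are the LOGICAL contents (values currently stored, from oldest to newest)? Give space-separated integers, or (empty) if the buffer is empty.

Answer: 18 5 13

Derivation:
After op 1 (write(10)): arr=[10 _ _] head=0 tail=1 count=1
After op 2 (write(1)): arr=[10 1 _] head=0 tail=2 count=2
After op 3 (write(7)): arr=[10 1 7] head=0 tail=0 count=3
After op 4 (read()): arr=[10 1 7] head=1 tail=0 count=2
After op 5 (write(4)): arr=[4 1 7] head=1 tail=1 count=3
After op 6 (write(12)): arr=[4 12 7] head=2 tail=2 count=3
After op 7 (write(18)): arr=[4 12 18] head=0 tail=0 count=3
After op 8 (peek()): arr=[4 12 18] head=0 tail=0 count=3
After op 9 (write(5)): arr=[5 12 18] head=1 tail=1 count=3
After op 10 (write(13)): arr=[5 13 18] head=2 tail=2 count=3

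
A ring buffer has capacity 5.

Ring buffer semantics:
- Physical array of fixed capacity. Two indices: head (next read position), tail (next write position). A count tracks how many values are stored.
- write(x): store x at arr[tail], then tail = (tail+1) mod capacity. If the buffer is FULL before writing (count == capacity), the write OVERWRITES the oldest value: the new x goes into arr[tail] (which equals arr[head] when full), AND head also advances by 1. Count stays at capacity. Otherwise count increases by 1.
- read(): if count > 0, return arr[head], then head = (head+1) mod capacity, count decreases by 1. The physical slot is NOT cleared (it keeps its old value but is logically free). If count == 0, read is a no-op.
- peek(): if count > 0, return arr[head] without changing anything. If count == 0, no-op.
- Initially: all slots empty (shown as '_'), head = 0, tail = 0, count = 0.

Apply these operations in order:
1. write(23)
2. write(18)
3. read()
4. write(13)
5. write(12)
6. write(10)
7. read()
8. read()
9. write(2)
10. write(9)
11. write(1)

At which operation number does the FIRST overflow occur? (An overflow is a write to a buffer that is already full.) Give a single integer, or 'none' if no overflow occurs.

After op 1 (write(23)): arr=[23 _ _ _ _] head=0 tail=1 count=1
After op 2 (write(18)): arr=[23 18 _ _ _] head=0 tail=2 count=2
After op 3 (read()): arr=[23 18 _ _ _] head=1 tail=2 count=1
After op 4 (write(13)): arr=[23 18 13 _ _] head=1 tail=3 count=2
After op 5 (write(12)): arr=[23 18 13 12 _] head=1 tail=4 count=3
After op 6 (write(10)): arr=[23 18 13 12 10] head=1 tail=0 count=4
After op 7 (read()): arr=[23 18 13 12 10] head=2 tail=0 count=3
After op 8 (read()): arr=[23 18 13 12 10] head=3 tail=0 count=2
After op 9 (write(2)): arr=[2 18 13 12 10] head=3 tail=1 count=3
After op 10 (write(9)): arr=[2 9 13 12 10] head=3 tail=2 count=4
After op 11 (write(1)): arr=[2 9 1 12 10] head=3 tail=3 count=5

Answer: none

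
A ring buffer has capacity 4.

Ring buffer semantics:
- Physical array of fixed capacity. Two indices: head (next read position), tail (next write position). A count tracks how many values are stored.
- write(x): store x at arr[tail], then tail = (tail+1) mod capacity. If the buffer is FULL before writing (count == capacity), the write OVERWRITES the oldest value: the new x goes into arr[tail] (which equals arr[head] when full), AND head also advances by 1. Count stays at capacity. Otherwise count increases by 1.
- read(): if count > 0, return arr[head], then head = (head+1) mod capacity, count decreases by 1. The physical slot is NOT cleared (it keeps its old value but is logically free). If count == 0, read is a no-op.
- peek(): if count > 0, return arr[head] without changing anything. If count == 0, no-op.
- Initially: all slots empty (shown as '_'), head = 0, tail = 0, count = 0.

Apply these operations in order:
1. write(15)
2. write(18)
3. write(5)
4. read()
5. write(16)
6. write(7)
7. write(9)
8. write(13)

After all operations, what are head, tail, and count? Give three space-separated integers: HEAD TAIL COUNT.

Answer: 3 3 4

Derivation:
After op 1 (write(15)): arr=[15 _ _ _] head=0 tail=1 count=1
After op 2 (write(18)): arr=[15 18 _ _] head=0 tail=2 count=2
After op 3 (write(5)): arr=[15 18 5 _] head=0 tail=3 count=3
After op 4 (read()): arr=[15 18 5 _] head=1 tail=3 count=2
After op 5 (write(16)): arr=[15 18 5 16] head=1 tail=0 count=3
After op 6 (write(7)): arr=[7 18 5 16] head=1 tail=1 count=4
After op 7 (write(9)): arr=[7 9 5 16] head=2 tail=2 count=4
After op 8 (write(13)): arr=[7 9 13 16] head=3 tail=3 count=4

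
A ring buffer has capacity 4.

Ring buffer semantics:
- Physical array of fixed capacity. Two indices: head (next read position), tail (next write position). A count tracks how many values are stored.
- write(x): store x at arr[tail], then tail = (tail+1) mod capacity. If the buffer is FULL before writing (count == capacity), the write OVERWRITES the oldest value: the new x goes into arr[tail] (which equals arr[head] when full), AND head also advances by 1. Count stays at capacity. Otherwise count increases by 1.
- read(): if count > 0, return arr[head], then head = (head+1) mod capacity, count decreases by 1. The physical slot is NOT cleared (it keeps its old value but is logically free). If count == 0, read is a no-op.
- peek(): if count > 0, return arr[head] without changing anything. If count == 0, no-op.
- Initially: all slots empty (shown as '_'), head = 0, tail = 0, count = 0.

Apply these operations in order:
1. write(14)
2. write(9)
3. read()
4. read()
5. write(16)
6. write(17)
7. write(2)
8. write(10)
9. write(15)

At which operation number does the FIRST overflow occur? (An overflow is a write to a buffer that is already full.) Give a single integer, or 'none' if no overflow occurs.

Answer: 9

Derivation:
After op 1 (write(14)): arr=[14 _ _ _] head=0 tail=1 count=1
After op 2 (write(9)): arr=[14 9 _ _] head=0 tail=2 count=2
After op 3 (read()): arr=[14 9 _ _] head=1 tail=2 count=1
After op 4 (read()): arr=[14 9 _ _] head=2 tail=2 count=0
After op 5 (write(16)): arr=[14 9 16 _] head=2 tail=3 count=1
After op 6 (write(17)): arr=[14 9 16 17] head=2 tail=0 count=2
After op 7 (write(2)): arr=[2 9 16 17] head=2 tail=1 count=3
After op 8 (write(10)): arr=[2 10 16 17] head=2 tail=2 count=4
After op 9 (write(15)): arr=[2 10 15 17] head=3 tail=3 count=4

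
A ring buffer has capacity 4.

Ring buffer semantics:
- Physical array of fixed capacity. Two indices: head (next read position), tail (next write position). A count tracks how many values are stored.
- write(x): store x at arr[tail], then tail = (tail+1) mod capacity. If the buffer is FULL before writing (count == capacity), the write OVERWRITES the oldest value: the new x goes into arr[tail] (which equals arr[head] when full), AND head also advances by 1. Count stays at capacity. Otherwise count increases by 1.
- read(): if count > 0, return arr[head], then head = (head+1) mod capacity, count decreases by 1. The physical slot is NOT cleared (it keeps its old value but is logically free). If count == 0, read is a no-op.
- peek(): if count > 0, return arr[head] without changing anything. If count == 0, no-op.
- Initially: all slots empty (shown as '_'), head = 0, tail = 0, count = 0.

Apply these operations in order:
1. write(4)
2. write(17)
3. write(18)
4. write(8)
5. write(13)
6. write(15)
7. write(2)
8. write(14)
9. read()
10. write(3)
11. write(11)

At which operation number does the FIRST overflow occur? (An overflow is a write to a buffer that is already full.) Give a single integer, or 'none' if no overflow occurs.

After op 1 (write(4)): arr=[4 _ _ _] head=0 tail=1 count=1
After op 2 (write(17)): arr=[4 17 _ _] head=0 tail=2 count=2
After op 3 (write(18)): arr=[4 17 18 _] head=0 tail=3 count=3
After op 4 (write(8)): arr=[4 17 18 8] head=0 tail=0 count=4
After op 5 (write(13)): arr=[13 17 18 8] head=1 tail=1 count=4
After op 6 (write(15)): arr=[13 15 18 8] head=2 tail=2 count=4
After op 7 (write(2)): arr=[13 15 2 8] head=3 tail=3 count=4
After op 8 (write(14)): arr=[13 15 2 14] head=0 tail=0 count=4
After op 9 (read()): arr=[13 15 2 14] head=1 tail=0 count=3
After op 10 (write(3)): arr=[3 15 2 14] head=1 tail=1 count=4
After op 11 (write(11)): arr=[3 11 2 14] head=2 tail=2 count=4

Answer: 5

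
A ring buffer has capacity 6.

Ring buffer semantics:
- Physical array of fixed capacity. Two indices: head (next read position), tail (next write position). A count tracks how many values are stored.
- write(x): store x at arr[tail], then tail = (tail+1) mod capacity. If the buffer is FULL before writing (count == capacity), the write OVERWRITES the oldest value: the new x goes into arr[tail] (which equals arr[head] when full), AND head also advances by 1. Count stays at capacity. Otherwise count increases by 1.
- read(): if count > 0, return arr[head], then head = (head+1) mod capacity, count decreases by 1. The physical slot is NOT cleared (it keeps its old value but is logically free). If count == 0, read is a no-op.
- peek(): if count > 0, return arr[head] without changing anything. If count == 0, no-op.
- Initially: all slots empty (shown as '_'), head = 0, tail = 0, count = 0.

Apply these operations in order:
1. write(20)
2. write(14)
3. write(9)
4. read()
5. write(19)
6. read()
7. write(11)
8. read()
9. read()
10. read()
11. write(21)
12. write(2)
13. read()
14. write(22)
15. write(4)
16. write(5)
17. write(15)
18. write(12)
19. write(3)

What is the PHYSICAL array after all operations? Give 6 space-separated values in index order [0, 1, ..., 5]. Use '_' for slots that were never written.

After op 1 (write(20)): arr=[20 _ _ _ _ _] head=0 tail=1 count=1
After op 2 (write(14)): arr=[20 14 _ _ _ _] head=0 tail=2 count=2
After op 3 (write(9)): arr=[20 14 9 _ _ _] head=0 tail=3 count=3
After op 4 (read()): arr=[20 14 9 _ _ _] head=1 tail=3 count=2
After op 5 (write(19)): arr=[20 14 9 19 _ _] head=1 tail=4 count=3
After op 6 (read()): arr=[20 14 9 19 _ _] head=2 tail=4 count=2
After op 7 (write(11)): arr=[20 14 9 19 11 _] head=2 tail=5 count=3
After op 8 (read()): arr=[20 14 9 19 11 _] head=3 tail=5 count=2
After op 9 (read()): arr=[20 14 9 19 11 _] head=4 tail=5 count=1
After op 10 (read()): arr=[20 14 9 19 11 _] head=5 tail=5 count=0
After op 11 (write(21)): arr=[20 14 9 19 11 21] head=5 tail=0 count=1
After op 12 (write(2)): arr=[2 14 9 19 11 21] head=5 tail=1 count=2
After op 13 (read()): arr=[2 14 9 19 11 21] head=0 tail=1 count=1
After op 14 (write(22)): arr=[2 22 9 19 11 21] head=0 tail=2 count=2
After op 15 (write(4)): arr=[2 22 4 19 11 21] head=0 tail=3 count=3
After op 16 (write(5)): arr=[2 22 4 5 11 21] head=0 tail=4 count=4
After op 17 (write(15)): arr=[2 22 4 5 15 21] head=0 tail=5 count=5
After op 18 (write(12)): arr=[2 22 4 5 15 12] head=0 tail=0 count=6
After op 19 (write(3)): arr=[3 22 4 5 15 12] head=1 tail=1 count=6

Answer: 3 22 4 5 15 12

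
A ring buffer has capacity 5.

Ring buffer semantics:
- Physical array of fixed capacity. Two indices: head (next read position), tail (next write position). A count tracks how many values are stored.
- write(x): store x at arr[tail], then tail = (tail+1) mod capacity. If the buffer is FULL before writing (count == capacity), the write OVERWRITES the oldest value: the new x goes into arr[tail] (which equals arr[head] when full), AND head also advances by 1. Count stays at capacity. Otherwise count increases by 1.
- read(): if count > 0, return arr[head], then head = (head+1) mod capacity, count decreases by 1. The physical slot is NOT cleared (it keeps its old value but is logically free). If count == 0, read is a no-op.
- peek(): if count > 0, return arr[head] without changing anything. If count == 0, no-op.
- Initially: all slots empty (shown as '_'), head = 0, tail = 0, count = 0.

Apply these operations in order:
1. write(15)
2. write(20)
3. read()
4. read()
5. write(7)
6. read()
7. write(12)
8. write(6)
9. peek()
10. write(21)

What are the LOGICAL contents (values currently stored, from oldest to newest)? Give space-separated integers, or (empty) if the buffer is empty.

After op 1 (write(15)): arr=[15 _ _ _ _] head=0 tail=1 count=1
After op 2 (write(20)): arr=[15 20 _ _ _] head=0 tail=2 count=2
After op 3 (read()): arr=[15 20 _ _ _] head=1 tail=2 count=1
After op 4 (read()): arr=[15 20 _ _ _] head=2 tail=2 count=0
After op 5 (write(7)): arr=[15 20 7 _ _] head=2 tail=3 count=1
After op 6 (read()): arr=[15 20 7 _ _] head=3 tail=3 count=0
After op 7 (write(12)): arr=[15 20 7 12 _] head=3 tail=4 count=1
After op 8 (write(6)): arr=[15 20 7 12 6] head=3 tail=0 count=2
After op 9 (peek()): arr=[15 20 7 12 6] head=3 tail=0 count=2
After op 10 (write(21)): arr=[21 20 7 12 6] head=3 tail=1 count=3

Answer: 12 6 21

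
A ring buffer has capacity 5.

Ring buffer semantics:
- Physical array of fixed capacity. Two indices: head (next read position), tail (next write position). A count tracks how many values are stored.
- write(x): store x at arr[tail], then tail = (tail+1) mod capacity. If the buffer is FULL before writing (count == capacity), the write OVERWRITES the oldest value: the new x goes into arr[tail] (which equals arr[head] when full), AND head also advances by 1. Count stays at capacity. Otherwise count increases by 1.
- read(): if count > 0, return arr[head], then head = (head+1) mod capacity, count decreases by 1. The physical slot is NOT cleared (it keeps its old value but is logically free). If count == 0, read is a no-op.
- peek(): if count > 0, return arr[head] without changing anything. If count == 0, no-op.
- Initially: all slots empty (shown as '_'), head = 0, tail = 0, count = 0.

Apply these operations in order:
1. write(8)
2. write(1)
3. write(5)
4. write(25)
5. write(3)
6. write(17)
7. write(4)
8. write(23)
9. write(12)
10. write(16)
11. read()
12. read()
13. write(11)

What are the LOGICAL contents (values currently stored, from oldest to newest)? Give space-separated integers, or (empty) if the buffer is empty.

After op 1 (write(8)): arr=[8 _ _ _ _] head=0 tail=1 count=1
After op 2 (write(1)): arr=[8 1 _ _ _] head=0 tail=2 count=2
After op 3 (write(5)): arr=[8 1 5 _ _] head=0 tail=3 count=3
After op 4 (write(25)): arr=[8 1 5 25 _] head=0 tail=4 count=4
After op 5 (write(3)): arr=[8 1 5 25 3] head=0 tail=0 count=5
After op 6 (write(17)): arr=[17 1 5 25 3] head=1 tail=1 count=5
After op 7 (write(4)): arr=[17 4 5 25 3] head=2 tail=2 count=5
After op 8 (write(23)): arr=[17 4 23 25 3] head=3 tail=3 count=5
After op 9 (write(12)): arr=[17 4 23 12 3] head=4 tail=4 count=5
After op 10 (write(16)): arr=[17 4 23 12 16] head=0 tail=0 count=5
After op 11 (read()): arr=[17 4 23 12 16] head=1 tail=0 count=4
After op 12 (read()): arr=[17 4 23 12 16] head=2 tail=0 count=3
After op 13 (write(11)): arr=[11 4 23 12 16] head=2 tail=1 count=4

Answer: 23 12 16 11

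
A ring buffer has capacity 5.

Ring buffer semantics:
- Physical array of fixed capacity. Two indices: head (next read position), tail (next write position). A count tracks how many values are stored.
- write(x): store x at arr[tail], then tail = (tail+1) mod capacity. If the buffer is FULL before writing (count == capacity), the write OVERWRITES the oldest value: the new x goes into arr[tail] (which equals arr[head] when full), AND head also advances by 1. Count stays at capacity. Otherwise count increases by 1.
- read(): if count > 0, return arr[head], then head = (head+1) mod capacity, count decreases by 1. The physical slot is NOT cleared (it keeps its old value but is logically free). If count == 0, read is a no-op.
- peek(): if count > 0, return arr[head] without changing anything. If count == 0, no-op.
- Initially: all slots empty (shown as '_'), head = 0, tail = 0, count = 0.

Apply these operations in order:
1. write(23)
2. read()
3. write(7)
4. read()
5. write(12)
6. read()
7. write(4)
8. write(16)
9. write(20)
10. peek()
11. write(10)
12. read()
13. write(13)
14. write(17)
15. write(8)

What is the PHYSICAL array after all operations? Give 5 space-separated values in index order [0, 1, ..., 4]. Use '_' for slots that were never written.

Answer: 20 10 13 17 8

Derivation:
After op 1 (write(23)): arr=[23 _ _ _ _] head=0 tail=1 count=1
After op 2 (read()): arr=[23 _ _ _ _] head=1 tail=1 count=0
After op 3 (write(7)): arr=[23 7 _ _ _] head=1 tail=2 count=1
After op 4 (read()): arr=[23 7 _ _ _] head=2 tail=2 count=0
After op 5 (write(12)): arr=[23 7 12 _ _] head=2 tail=3 count=1
After op 6 (read()): arr=[23 7 12 _ _] head=3 tail=3 count=0
After op 7 (write(4)): arr=[23 7 12 4 _] head=3 tail=4 count=1
After op 8 (write(16)): arr=[23 7 12 4 16] head=3 tail=0 count=2
After op 9 (write(20)): arr=[20 7 12 4 16] head=3 tail=1 count=3
After op 10 (peek()): arr=[20 7 12 4 16] head=3 tail=1 count=3
After op 11 (write(10)): arr=[20 10 12 4 16] head=3 tail=2 count=4
After op 12 (read()): arr=[20 10 12 4 16] head=4 tail=2 count=3
After op 13 (write(13)): arr=[20 10 13 4 16] head=4 tail=3 count=4
After op 14 (write(17)): arr=[20 10 13 17 16] head=4 tail=4 count=5
After op 15 (write(8)): arr=[20 10 13 17 8] head=0 tail=0 count=5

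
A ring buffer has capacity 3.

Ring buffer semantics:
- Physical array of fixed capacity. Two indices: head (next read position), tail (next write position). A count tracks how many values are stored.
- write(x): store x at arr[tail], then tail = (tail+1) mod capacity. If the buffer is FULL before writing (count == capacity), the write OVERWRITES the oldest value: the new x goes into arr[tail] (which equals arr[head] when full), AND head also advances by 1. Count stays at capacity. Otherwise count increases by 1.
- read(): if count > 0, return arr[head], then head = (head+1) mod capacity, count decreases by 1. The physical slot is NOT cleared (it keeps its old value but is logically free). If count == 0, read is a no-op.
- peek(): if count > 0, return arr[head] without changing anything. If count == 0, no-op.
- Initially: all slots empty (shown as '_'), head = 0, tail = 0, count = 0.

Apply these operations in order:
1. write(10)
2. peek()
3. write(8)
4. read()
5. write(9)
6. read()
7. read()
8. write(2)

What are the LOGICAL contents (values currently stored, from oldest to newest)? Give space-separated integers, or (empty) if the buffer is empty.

Answer: 2

Derivation:
After op 1 (write(10)): arr=[10 _ _] head=0 tail=1 count=1
After op 2 (peek()): arr=[10 _ _] head=0 tail=1 count=1
After op 3 (write(8)): arr=[10 8 _] head=0 tail=2 count=2
After op 4 (read()): arr=[10 8 _] head=1 tail=2 count=1
After op 5 (write(9)): arr=[10 8 9] head=1 tail=0 count=2
After op 6 (read()): arr=[10 8 9] head=2 tail=0 count=1
After op 7 (read()): arr=[10 8 9] head=0 tail=0 count=0
After op 8 (write(2)): arr=[2 8 9] head=0 tail=1 count=1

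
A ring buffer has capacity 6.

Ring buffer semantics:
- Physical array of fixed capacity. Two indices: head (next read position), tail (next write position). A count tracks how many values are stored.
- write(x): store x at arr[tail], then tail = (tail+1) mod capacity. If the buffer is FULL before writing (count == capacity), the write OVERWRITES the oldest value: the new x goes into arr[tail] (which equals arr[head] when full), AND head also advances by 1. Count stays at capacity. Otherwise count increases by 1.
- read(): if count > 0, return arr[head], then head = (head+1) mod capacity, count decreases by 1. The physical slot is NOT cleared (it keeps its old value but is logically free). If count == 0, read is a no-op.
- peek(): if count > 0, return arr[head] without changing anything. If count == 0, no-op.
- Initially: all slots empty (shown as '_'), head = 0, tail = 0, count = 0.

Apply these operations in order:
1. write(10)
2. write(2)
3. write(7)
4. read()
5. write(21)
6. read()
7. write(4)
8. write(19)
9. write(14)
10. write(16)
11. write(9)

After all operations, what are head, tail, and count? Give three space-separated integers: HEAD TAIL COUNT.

Answer: 3 3 6

Derivation:
After op 1 (write(10)): arr=[10 _ _ _ _ _] head=0 tail=1 count=1
After op 2 (write(2)): arr=[10 2 _ _ _ _] head=0 tail=2 count=2
After op 3 (write(7)): arr=[10 2 7 _ _ _] head=0 tail=3 count=3
After op 4 (read()): arr=[10 2 7 _ _ _] head=1 tail=3 count=2
After op 5 (write(21)): arr=[10 2 7 21 _ _] head=1 tail=4 count=3
After op 6 (read()): arr=[10 2 7 21 _ _] head=2 tail=4 count=2
After op 7 (write(4)): arr=[10 2 7 21 4 _] head=2 tail=5 count=3
After op 8 (write(19)): arr=[10 2 7 21 4 19] head=2 tail=0 count=4
After op 9 (write(14)): arr=[14 2 7 21 4 19] head=2 tail=1 count=5
After op 10 (write(16)): arr=[14 16 7 21 4 19] head=2 tail=2 count=6
After op 11 (write(9)): arr=[14 16 9 21 4 19] head=3 tail=3 count=6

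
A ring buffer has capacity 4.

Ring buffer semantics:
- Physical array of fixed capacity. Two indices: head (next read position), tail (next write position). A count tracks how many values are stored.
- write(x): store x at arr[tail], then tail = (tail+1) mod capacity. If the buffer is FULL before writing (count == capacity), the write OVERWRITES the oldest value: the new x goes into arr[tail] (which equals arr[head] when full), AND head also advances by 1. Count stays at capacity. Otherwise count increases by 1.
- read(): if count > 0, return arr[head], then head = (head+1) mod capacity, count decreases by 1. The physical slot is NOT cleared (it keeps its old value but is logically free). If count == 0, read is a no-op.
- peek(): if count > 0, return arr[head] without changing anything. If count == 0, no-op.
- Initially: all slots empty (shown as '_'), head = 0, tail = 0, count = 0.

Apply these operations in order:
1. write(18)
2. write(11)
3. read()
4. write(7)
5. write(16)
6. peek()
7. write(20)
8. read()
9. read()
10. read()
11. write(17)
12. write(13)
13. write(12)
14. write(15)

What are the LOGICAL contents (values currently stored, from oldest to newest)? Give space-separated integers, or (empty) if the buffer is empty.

Answer: 17 13 12 15

Derivation:
After op 1 (write(18)): arr=[18 _ _ _] head=0 tail=1 count=1
After op 2 (write(11)): arr=[18 11 _ _] head=0 tail=2 count=2
After op 3 (read()): arr=[18 11 _ _] head=1 tail=2 count=1
After op 4 (write(7)): arr=[18 11 7 _] head=1 tail=3 count=2
After op 5 (write(16)): arr=[18 11 7 16] head=1 tail=0 count=3
After op 6 (peek()): arr=[18 11 7 16] head=1 tail=0 count=3
After op 7 (write(20)): arr=[20 11 7 16] head=1 tail=1 count=4
After op 8 (read()): arr=[20 11 7 16] head=2 tail=1 count=3
After op 9 (read()): arr=[20 11 7 16] head=3 tail=1 count=2
After op 10 (read()): arr=[20 11 7 16] head=0 tail=1 count=1
After op 11 (write(17)): arr=[20 17 7 16] head=0 tail=2 count=2
After op 12 (write(13)): arr=[20 17 13 16] head=0 tail=3 count=3
After op 13 (write(12)): arr=[20 17 13 12] head=0 tail=0 count=4
After op 14 (write(15)): arr=[15 17 13 12] head=1 tail=1 count=4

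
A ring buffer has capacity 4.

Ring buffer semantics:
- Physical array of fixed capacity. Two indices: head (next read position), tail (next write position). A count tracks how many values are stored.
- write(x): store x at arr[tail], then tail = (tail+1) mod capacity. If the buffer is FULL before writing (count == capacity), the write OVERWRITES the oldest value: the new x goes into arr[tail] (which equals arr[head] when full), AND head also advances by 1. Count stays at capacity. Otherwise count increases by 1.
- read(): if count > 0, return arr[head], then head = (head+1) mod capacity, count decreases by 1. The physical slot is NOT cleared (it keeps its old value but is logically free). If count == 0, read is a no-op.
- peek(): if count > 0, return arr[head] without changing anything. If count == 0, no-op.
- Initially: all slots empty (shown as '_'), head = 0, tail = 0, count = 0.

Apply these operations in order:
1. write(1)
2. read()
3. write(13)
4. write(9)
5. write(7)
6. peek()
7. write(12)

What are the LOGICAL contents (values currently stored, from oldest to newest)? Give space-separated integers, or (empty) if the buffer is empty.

Answer: 13 9 7 12

Derivation:
After op 1 (write(1)): arr=[1 _ _ _] head=0 tail=1 count=1
After op 2 (read()): arr=[1 _ _ _] head=1 tail=1 count=0
After op 3 (write(13)): arr=[1 13 _ _] head=1 tail=2 count=1
After op 4 (write(9)): arr=[1 13 9 _] head=1 tail=3 count=2
After op 5 (write(7)): arr=[1 13 9 7] head=1 tail=0 count=3
After op 6 (peek()): arr=[1 13 9 7] head=1 tail=0 count=3
After op 7 (write(12)): arr=[12 13 9 7] head=1 tail=1 count=4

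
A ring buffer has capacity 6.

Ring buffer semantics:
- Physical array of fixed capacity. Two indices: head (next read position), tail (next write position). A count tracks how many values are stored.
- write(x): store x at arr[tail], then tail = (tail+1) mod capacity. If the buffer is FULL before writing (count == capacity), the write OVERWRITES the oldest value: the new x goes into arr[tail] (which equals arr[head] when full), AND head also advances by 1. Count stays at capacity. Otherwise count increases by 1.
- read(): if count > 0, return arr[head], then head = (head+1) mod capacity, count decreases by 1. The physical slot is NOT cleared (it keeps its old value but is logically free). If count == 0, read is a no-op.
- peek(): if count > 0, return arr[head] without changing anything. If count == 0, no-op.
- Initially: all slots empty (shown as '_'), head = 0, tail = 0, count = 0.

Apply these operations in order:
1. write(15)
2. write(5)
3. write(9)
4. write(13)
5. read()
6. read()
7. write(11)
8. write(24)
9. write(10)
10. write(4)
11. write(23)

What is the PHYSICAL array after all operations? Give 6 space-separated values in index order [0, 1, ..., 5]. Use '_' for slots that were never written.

After op 1 (write(15)): arr=[15 _ _ _ _ _] head=0 tail=1 count=1
After op 2 (write(5)): arr=[15 5 _ _ _ _] head=0 tail=2 count=2
After op 3 (write(9)): arr=[15 5 9 _ _ _] head=0 tail=3 count=3
After op 4 (write(13)): arr=[15 5 9 13 _ _] head=0 tail=4 count=4
After op 5 (read()): arr=[15 5 9 13 _ _] head=1 tail=4 count=3
After op 6 (read()): arr=[15 5 9 13 _ _] head=2 tail=4 count=2
After op 7 (write(11)): arr=[15 5 9 13 11 _] head=2 tail=5 count=3
After op 8 (write(24)): arr=[15 5 9 13 11 24] head=2 tail=0 count=4
After op 9 (write(10)): arr=[10 5 9 13 11 24] head=2 tail=1 count=5
After op 10 (write(4)): arr=[10 4 9 13 11 24] head=2 tail=2 count=6
After op 11 (write(23)): arr=[10 4 23 13 11 24] head=3 tail=3 count=6

Answer: 10 4 23 13 11 24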